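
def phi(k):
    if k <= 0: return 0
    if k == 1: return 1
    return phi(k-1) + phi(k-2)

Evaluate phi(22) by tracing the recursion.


Computing phi(22) bottom-up:
phi(0) = 0
phi(1) = 1
phi(2) = phi(1) + phi(0) = 1 + 0 = 1
phi(3) = phi(2) + phi(1) = 1 + 1 = 2
phi(4) = phi(3) + phi(2) = 2 + 1 = 3
phi(5) = phi(4) + phi(3) = 3 + 2 = 5
phi(6) = phi(5) + phi(4) = 5 + 3 = 8
phi(7) = phi(6) + phi(5) = 8 + 5 = 13
phi(8) = phi(7) + phi(6) = 13 + 8 = 21
phi(9) = phi(8) + phi(7) = 21 + 13 = 34
phi(10) = phi(9) + phi(8) = 34 + 21 = 55
phi(11) = phi(10) + phi(9) = 55 + 34 = 89
phi(12) = phi(11) + phi(10) = 89 + 55 = 144
phi(13) = phi(12) + phi(11) = 144 + 89 = 233
phi(14) = phi(13) + phi(12) = 233 + 144 = 377
phi(15) = phi(14) + phi(13) = 377 + 233 = 610
phi(16) = phi(15) + phi(14) = 610 + 377 = 987
phi(17) = phi(16) + phi(15) = 987 + 610 = 1597
phi(18) = phi(17) + phi(16) = 1597 + 987 = 2584
phi(19) = phi(18) + phi(17) = 2584 + 1597 = 4181
phi(20) = phi(19) + phi(18) = 4181 + 2584 = 6765
phi(21) = phi(20) + phi(19) = 6765 + 4181 = 10946
phi(22) = phi(21) + phi(20) = 10946 + 6765 = 17711

17711


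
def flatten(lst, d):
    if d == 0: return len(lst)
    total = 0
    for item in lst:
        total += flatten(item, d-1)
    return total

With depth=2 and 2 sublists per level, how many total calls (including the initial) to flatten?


At depth 0 (root): 1 call
At depth 1: each of 1 parents calls flatten on 2 children = 2 calls
At depth 2: each of 2 parents calls flatten on 2 children = 4 calls
Total: 1 + 2 + 4 = 7

7


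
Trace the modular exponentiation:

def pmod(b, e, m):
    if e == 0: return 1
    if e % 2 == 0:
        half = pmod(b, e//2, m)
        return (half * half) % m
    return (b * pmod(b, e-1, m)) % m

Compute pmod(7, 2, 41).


pmod(7, 2, 41): e is even, compute pmod(7, 1, 41)
  pmod(7, 1, 41): e is odd, compute pmod(7, 0, 41)
    pmod(7, 0, 41) = 1
  (7 * 1) % 41 = 7
half=7, (7*7) % 41 = 8

8


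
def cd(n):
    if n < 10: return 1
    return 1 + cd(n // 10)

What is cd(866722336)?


cd(866722336) = 1 + cd(86672233)
cd(86672233) = 1 + cd(8667223)
cd(8667223) = 1 + cd(866722)
cd(866722) = 1 + cd(86672)
cd(86672) = 1 + cd(8667)
cd(8667) = 1 + cd(866)
cd(866) = 1 + cd(86)
cd(86) = 1 + cd(8)
cd(8) = 1  (base case: 8 < 10)
Unwinding: 1 + 1 + 1 + 1 + 1 + 1 + 1 + 1 + 1 = 9

9


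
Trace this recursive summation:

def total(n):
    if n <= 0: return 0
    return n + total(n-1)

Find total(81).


total(81)
= 81 + 80 + 79 + 78 + 77 + 76 + 75 + 74 + 73 + 72 + 71 + 70 + 69 + 68 + 67 + 66 + 65 + 64 + 63 + 62 + 61 + 60 + 59 + 58 + 57 + 56 + 55 + 54 + 53 + 52 + 51 + 50 + 49 + 48 + 47 + 46 + 45 + 44 + 43 + 42 + 41 + 40 + 39 + 38 + 37 + 36 + 35 + 34 + 33 + 32 + 31 + 30 + 29 + 28 + 27 + 26 + 25 + 24 + 23 + 22 + 21 + 20 + 19 + 18 + 17 + 16 + 15 + 14 + 13 + 12 + 11 + 10 + 9 + 8 + 7 + 6 + 5 + 4 + 3 + 2 + 1 + total(0)
= 81 + 80 + 79 + 78 + 77 + 76 + 75 + 74 + 73 + 72 + 71 + 70 + 69 + 68 + 67 + 66 + 65 + 64 + 63 + 62 + 61 + 60 + 59 + 58 + 57 + 56 + 55 + 54 + 53 + 52 + 51 + 50 + 49 + 48 + 47 + 46 + 45 + 44 + 43 + 42 + 41 + 40 + 39 + 38 + 37 + 36 + 35 + 34 + 33 + 32 + 31 + 30 + 29 + 28 + 27 + 26 + 25 + 24 + 23 + 22 + 21 + 20 + 19 + 18 + 17 + 16 + 15 + 14 + 13 + 12 + 11 + 10 + 9 + 8 + 7 + 6 + 5 + 4 + 3 + 2 + 1 + 0
= 3321

3321


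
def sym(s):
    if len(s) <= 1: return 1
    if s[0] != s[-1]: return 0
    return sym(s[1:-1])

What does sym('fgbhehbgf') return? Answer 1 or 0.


sym('fgbhehbgf'): s[0]='f' == s[-1]='f' -> check sym('gbhehbg')
sym('gbhehbg'): s[0]='g' == s[-1]='g' -> check sym('bhehb')
sym('bhehb'): s[0]='b' == s[-1]='b' -> check sym('heh')
sym('heh'): s[0]='h' == s[-1]='h' -> check sym('e')
sym('e'): len <= 1 -> return 1  (base case)
Result: 1 (palindrome)

1


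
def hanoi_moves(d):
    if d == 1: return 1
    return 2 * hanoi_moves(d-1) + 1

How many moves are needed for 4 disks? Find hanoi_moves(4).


hanoi_moves(4) = 2 * hanoi_moves(3) + 1
hanoi_moves(3) = 2 * hanoi_moves(2) + 1
hanoi_moves(2) = 2 * hanoi_moves(1) + 1
hanoi_moves(1) = 1  (base case)
hanoi_moves(2) = 2 * 1 + 1 = 3
hanoi_moves(3) = 2 * 3 + 1 = 7
hanoi_moves(4) = 2 * 7 + 1 = 15

15


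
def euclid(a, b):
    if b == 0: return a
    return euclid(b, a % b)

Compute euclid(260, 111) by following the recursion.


euclid(260, 111) = euclid(111, 38)
euclid(111, 38) = euclid(38, 35)
euclid(38, 35) = euclid(35, 3)
euclid(35, 3) = euclid(3, 2)
euclid(3, 2) = euclid(2, 1)
euclid(2, 1) = euclid(1, 0)
euclid(1, 0) = 1  (base case)

1


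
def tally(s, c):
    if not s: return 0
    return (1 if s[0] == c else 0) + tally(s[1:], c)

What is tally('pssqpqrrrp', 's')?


s[0]='p' != 's' -> 0
s[0]='s' == 's' -> 1
s[0]='s' == 's' -> 1
s[0]='q' != 's' -> 0
s[0]='p' != 's' -> 0
s[0]='q' != 's' -> 0
s[0]='r' != 's' -> 0
s[0]='r' != 's' -> 0
s[0]='r' != 's' -> 0
s[0]='p' != 's' -> 0
Sum: 0 + 1 + 1 + 0 + 0 + 0 + 0 + 0 + 0 + 0 = 2

2


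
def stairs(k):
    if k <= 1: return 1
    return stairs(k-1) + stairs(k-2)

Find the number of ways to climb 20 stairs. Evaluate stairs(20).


Building up from base cases:
stairs(0) = 1
stairs(1) = 1
stairs(2) = stairs(1) + stairs(0) = 1 + 1 = 2
stairs(3) = stairs(2) + stairs(1) = 2 + 1 = 3
stairs(4) = stairs(3) + stairs(2) = 3 + 2 = 5
stairs(5) = stairs(4) + stairs(3) = 5 + 3 = 8
stairs(6) = stairs(5) + stairs(4) = 8 + 5 = 13
stairs(7) = stairs(6) + stairs(5) = 13 + 8 = 21
stairs(8) = stairs(7) + stairs(6) = 21 + 13 = 34
stairs(9) = stairs(8) + stairs(7) = 34 + 21 = 55
stairs(10) = stairs(9) + stairs(8) = 55 + 34 = 89
stairs(11) = stairs(10) + stairs(9) = 89 + 55 = 144
stairs(12) = stairs(11) + stairs(10) = 144 + 89 = 233
stairs(13) = stairs(12) + stairs(11) = 233 + 144 = 377
stairs(14) = stairs(13) + stairs(12) = 377 + 233 = 610
stairs(15) = stairs(14) + stairs(13) = 610 + 377 = 987
stairs(16) = stairs(15) + stairs(14) = 987 + 610 = 1597
stairs(17) = stairs(16) + stairs(15) = 1597 + 987 = 2584
stairs(18) = stairs(17) + stairs(16) = 2584 + 1597 = 4181
stairs(19) = stairs(18) + stairs(17) = 4181 + 2584 = 6765
stairs(20) = stairs(19) + stairs(18) = 6765 + 4181 = 10946

10946


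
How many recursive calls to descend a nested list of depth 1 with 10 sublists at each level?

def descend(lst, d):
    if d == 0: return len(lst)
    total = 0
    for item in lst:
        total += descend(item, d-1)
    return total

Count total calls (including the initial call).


At depth 0 (root): 1 call
At depth 1: each of 1 parents calls descend on 10 children = 10 calls
Total: 1 + 10 = 11

11


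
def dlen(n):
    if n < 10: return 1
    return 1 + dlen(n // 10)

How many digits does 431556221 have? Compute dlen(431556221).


dlen(431556221) = 1 + dlen(43155622)
dlen(43155622) = 1 + dlen(4315562)
dlen(4315562) = 1 + dlen(431556)
dlen(431556) = 1 + dlen(43155)
dlen(43155) = 1 + dlen(4315)
dlen(4315) = 1 + dlen(431)
dlen(431) = 1 + dlen(43)
dlen(43) = 1 + dlen(4)
dlen(4) = 1  (base case: 4 < 10)
Unwinding: 1 + 1 + 1 + 1 + 1 + 1 + 1 + 1 + 1 = 9

9


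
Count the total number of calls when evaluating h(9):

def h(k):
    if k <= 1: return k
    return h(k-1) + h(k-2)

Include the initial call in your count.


Let C(n) = total calls for h(n)
C(0) = 1, C(1) = 1
C(2) = 1 + C(1) + C(0) = 1 + 1 + 1 = 3
C(3) = 1 + C(2) + C(1) = 1 + 3 + 1 = 5
C(4) = 1 + C(3) + C(2) = 1 + 5 + 3 = 9
C(5) = 1 + C(4) + C(3) = 1 + 9 + 5 = 15
C(6) = 1 + C(5) + C(4) = 1 + 15 + 9 = 25
C(7) = 1 + C(6) + C(5) = 1 + 25 + 15 = 41
C(8) = 1 + C(7) + C(6) = 1 + 41 + 25 = 67
C(9) = 1 + C(8) + C(7) = 1 + 67 + 41 = 109

109


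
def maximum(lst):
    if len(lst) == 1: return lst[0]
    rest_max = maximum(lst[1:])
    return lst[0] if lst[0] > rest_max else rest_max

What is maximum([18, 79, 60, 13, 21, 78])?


maximum([18, 79, 60, 13, 21, 78]): compare 18 with maximum([79, 60, 13, 21, 78])
maximum([79, 60, 13, 21, 78]): compare 79 with maximum([60, 13, 21, 78])
maximum([60, 13, 21, 78]): compare 60 with maximum([13, 21, 78])
maximum([13, 21, 78]): compare 13 with maximum([21, 78])
maximum([21, 78]): compare 21 with maximum([78])
maximum([78]) = 78  (base case)
Compare 21 with 78 -> 78
Compare 13 with 78 -> 78
Compare 60 with 78 -> 78
Compare 79 with 78 -> 79
Compare 18 with 79 -> 79

79


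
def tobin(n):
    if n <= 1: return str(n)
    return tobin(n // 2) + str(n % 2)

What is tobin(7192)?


tobin(7192) = tobin(3596) + '0'
tobin(3596) = tobin(1798) + '0'
tobin(1798) = tobin(899) + '0'
tobin(899) = tobin(449) + '1'
tobin(449) = tobin(224) + '1'
tobin(224) = tobin(112) + '0'
tobin(112) = tobin(56) + '0'
tobin(56) = tobin(28) + '0'
tobin(28) = tobin(14) + '0'
tobin(14) = tobin(7) + '0'
tobin(7) = tobin(3) + '1'
tobin(3) = tobin(1) + '1'
tobin(1) = '1'  (base case)
Concatenating: '1' + '1' + '1' + '0' + '0' + '0' + '0' + '0' + '1' + '1' + '0' + '0' + '0' = '1110000011000'

1110000011000


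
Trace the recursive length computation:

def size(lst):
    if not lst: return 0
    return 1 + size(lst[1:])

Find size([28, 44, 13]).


size([28, 44, 13]) = 1 + size([44, 13])
size([44, 13]) = 1 + size([13])
size([13]) = 1 + size([])
size([]) = 0  (base case)
Unwinding: 1 + 1 + 1 + 0 = 3

3


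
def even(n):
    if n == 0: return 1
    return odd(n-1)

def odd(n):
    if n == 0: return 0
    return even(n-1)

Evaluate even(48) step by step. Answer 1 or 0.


even(48) = odd(47)
odd(47) = even(46)
even(46) = odd(45)
odd(45) = even(44)
even(44) = odd(43)
odd(43) = even(42)
even(42) = odd(41)
odd(41) = even(40)
even(40) = odd(39)
odd(39) = even(38)
even(38) = odd(37)
odd(37) = even(36)
even(36) = odd(35)
odd(35) = even(34)
even(34) = odd(33)
odd(33) = even(32)
even(32) = odd(31)
odd(31) = even(30)
even(30) = odd(29)
odd(29) = even(28)
even(28) = odd(27)
odd(27) = even(26)
even(26) = odd(25)
odd(25) = even(24)
even(24) = odd(23)
odd(23) = even(22)
even(22) = odd(21)
odd(21) = even(20)
even(20) = odd(19)
odd(19) = even(18)
even(18) = odd(17)
odd(17) = even(16)
even(16) = odd(15)
odd(15) = even(14)
even(14) = odd(13)
odd(13) = even(12)
even(12) = odd(11)
odd(11) = even(10)
even(10) = odd(9)
odd(9) = even(8)
even(8) = odd(7)
odd(7) = even(6)
even(6) = odd(5)
odd(5) = even(4)
even(4) = odd(3)
odd(3) = even(2)
even(2) = odd(1)
odd(1) = even(0)
even(0) = 1  (base case)
Result: 1

1


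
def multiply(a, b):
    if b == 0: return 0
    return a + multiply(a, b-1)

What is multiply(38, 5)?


multiply(38, 5) = 38 + multiply(38, 4)
multiply(38, 4) = 38 + multiply(38, 3)
multiply(38, 3) = 38 + multiply(38, 2)
multiply(38, 2) = 38 + multiply(38, 1)
multiply(38, 1) = 38 + multiply(38, 0)
multiply(38, 0) = 0  (base case)
Total: 38 + 38 + 38 + 38 + 38 + 0 = 190

190


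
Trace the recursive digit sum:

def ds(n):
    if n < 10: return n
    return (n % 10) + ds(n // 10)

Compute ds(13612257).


ds(13612257) = 7 + ds(1361225)
ds(1361225) = 5 + ds(136122)
ds(136122) = 2 + ds(13612)
ds(13612) = 2 + ds(1361)
ds(1361) = 1 + ds(136)
ds(136) = 6 + ds(13)
ds(13) = 3 + ds(1)
ds(1) = 1  (base case)
Total: 7 + 5 + 2 + 2 + 1 + 6 + 3 + 1 = 27

27


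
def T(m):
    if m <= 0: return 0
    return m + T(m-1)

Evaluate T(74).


T(74)
= 74 + 73 + 72 + 71 + 70 + 69 + 68 + 67 + 66 + 65 + 64 + 63 + 62 + 61 + 60 + 59 + 58 + 57 + 56 + 55 + 54 + 53 + 52 + 51 + 50 + 49 + 48 + 47 + 46 + 45 + 44 + 43 + 42 + 41 + 40 + 39 + 38 + 37 + 36 + 35 + 34 + 33 + 32 + 31 + 30 + 29 + 28 + 27 + 26 + 25 + 24 + 23 + 22 + 21 + 20 + 19 + 18 + 17 + 16 + 15 + 14 + 13 + 12 + 11 + 10 + 9 + 8 + 7 + 6 + 5 + 4 + 3 + 2 + 1 + T(0)
= 74 + 73 + 72 + 71 + 70 + 69 + 68 + 67 + 66 + 65 + 64 + 63 + 62 + 61 + 60 + 59 + 58 + 57 + 56 + 55 + 54 + 53 + 52 + 51 + 50 + 49 + 48 + 47 + 46 + 45 + 44 + 43 + 42 + 41 + 40 + 39 + 38 + 37 + 36 + 35 + 34 + 33 + 32 + 31 + 30 + 29 + 28 + 27 + 26 + 25 + 24 + 23 + 22 + 21 + 20 + 19 + 18 + 17 + 16 + 15 + 14 + 13 + 12 + 11 + 10 + 9 + 8 + 7 + 6 + 5 + 4 + 3 + 2 + 1 + 0
= 2775

2775


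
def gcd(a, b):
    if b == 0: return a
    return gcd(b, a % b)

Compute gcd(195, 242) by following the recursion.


gcd(195, 242) = gcd(242, 195)
gcd(242, 195) = gcd(195, 47)
gcd(195, 47) = gcd(47, 7)
gcd(47, 7) = gcd(7, 5)
gcd(7, 5) = gcd(5, 2)
gcd(5, 2) = gcd(2, 1)
gcd(2, 1) = gcd(1, 0)
gcd(1, 0) = 1  (base case)

1


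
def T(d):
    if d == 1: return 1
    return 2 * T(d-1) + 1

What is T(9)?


T(9) = 2 * T(8) + 1
T(8) = 2 * T(7) + 1
T(7) = 2 * T(6) + 1
T(6) = 2 * T(5) + 1
T(5) = 2 * T(4) + 1
T(4) = 2 * T(3) + 1
T(3) = 2 * T(2) + 1
T(2) = 2 * T(1) + 1
T(1) = 1  (base case)
T(2) = 2 * 1 + 1 = 3
T(3) = 2 * 3 + 1 = 7
T(4) = 2 * 7 + 1 = 15
T(5) = 2 * 15 + 1 = 31
T(6) = 2 * 31 + 1 = 63
T(7) = 2 * 63 + 1 = 127
T(8) = 2 * 127 + 1 = 255
T(9) = 2 * 255 + 1 = 511

511


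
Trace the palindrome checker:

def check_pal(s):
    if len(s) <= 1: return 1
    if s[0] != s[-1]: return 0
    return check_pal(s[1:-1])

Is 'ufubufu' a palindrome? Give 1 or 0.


check_pal('ufubufu'): s[0]='u' == s[-1]='u' -> check check_pal('fubuf')
check_pal('fubuf'): s[0]='f' == s[-1]='f' -> check check_pal('ubu')
check_pal('ubu'): s[0]='u' == s[-1]='u' -> check check_pal('b')
check_pal('b'): len <= 1 -> return 1  (base case)
Result: 1 (palindrome)

1


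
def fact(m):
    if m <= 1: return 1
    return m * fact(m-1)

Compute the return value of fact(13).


fact(13)
= 13 * fact(12)
= 13 * 12 * fact(11)
= 13 * 12 * 11 * fact(10)
= 13 * 12 * 11 * 10 * fact(9)
= 13 * 12 * 11 * 10 * 9 * fact(8)
= 13 * 12 * 11 * 10 * 9 * 8 * fact(7)
= 13 * 12 * 11 * 10 * 9 * 8 * 7 * fact(6)
= 13 * 12 * 11 * 10 * 9 * 8 * 7 * 6 * fact(5)
= 13 * 12 * 11 * 10 * 9 * 8 * 7 * 6 * 5 * fact(4)
= 13 * 12 * 11 * 10 * 9 * 8 * 7 * 6 * 5 * 4 * fact(3)
= 13 * 12 * 11 * 10 * 9 * 8 * 7 * 6 * 5 * 4 * 3 * fact(2)
= 13 * 12 * 11 * 10 * 9 * 8 * 7 * 6 * 5 * 4 * 3 * 2 * fact(1)
= 13 * 12 * 11 * 10 * 9 * 8 * 7 * 6 * 5 * 4 * 3 * 2 * 1
= 6227020800

6227020800


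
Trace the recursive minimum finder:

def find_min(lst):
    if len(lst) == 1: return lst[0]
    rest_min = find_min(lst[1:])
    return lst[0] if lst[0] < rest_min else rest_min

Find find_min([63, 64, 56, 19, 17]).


find_min([63, 64, 56, 19, 17]): compare 63 with find_min([64, 56, 19, 17])
find_min([64, 56, 19, 17]): compare 64 with find_min([56, 19, 17])
find_min([56, 19, 17]): compare 56 with find_min([19, 17])
find_min([19, 17]): compare 19 with find_min([17])
find_min([17]) = 17  (base case)
Compare 19 with 17 -> 17
Compare 56 with 17 -> 17
Compare 64 with 17 -> 17
Compare 63 with 17 -> 17

17


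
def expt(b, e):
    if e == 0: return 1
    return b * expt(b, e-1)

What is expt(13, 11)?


expt(13, 11)
= 13 * expt(13, 10)
= 13 * 13 * expt(13, 9)
= 13 * 13 * 13 * expt(13, 8)
= 13 * 13 * 13 * 13 * expt(13, 7)
= 13 * 13 * 13 * 13 * 13 * expt(13, 6)
= 13 * 13 * 13 * 13 * 13 * 13 * expt(13, 5)
= 13 * 13 * 13 * 13 * 13 * 13 * 13 * expt(13, 4)
= 13 * 13 * 13 * 13 * 13 * 13 * 13 * 13 * expt(13, 3)
= 13 * 13 * 13 * 13 * 13 * 13 * 13 * 13 * 13 * expt(13, 2)
= 13 * 13 * 13 * 13 * 13 * 13 * 13 * 13 * 13 * 13 * expt(13, 1)
= 13 * 13 * 13 * 13 * 13 * 13 * 13 * 13 * 13 * 13 * 13 * expt(13, 0)
= 13 * 13 * 13 * 13 * 13 * 13 * 13 * 13 * 13 * 13 * 13 * 1
= 1792160394037

1792160394037


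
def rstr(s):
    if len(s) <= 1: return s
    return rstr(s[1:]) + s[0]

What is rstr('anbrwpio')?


rstr('anbrwpio') = rstr('nbrwpio') + 'a'
rstr('nbrwpio') = rstr('brwpio') + 'n'
rstr('brwpio') = rstr('rwpio') + 'b'
rstr('rwpio') = rstr('wpio') + 'r'
rstr('wpio') = rstr('pio') + 'w'
rstr('pio') = rstr('io') + 'p'
rstr('io') = rstr('o') + 'i'
rstr('o') = 'o'  (base case)
Concatenating: 'o' + 'i' + 'p' + 'w' + 'r' + 'b' + 'n' + 'a' = 'oipwrbna'

oipwrbna


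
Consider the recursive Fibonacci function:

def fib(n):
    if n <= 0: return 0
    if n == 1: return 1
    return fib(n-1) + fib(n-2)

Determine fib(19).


Computing fib(19) bottom-up:
fib(0) = 0
fib(1) = 1
fib(2) = fib(1) + fib(0) = 1 + 0 = 1
fib(3) = fib(2) + fib(1) = 1 + 1 = 2
fib(4) = fib(3) + fib(2) = 2 + 1 = 3
fib(5) = fib(4) + fib(3) = 3 + 2 = 5
fib(6) = fib(5) + fib(4) = 5 + 3 = 8
fib(7) = fib(6) + fib(5) = 8 + 5 = 13
fib(8) = fib(7) + fib(6) = 13 + 8 = 21
fib(9) = fib(8) + fib(7) = 21 + 13 = 34
fib(10) = fib(9) + fib(8) = 34 + 21 = 55
fib(11) = fib(10) + fib(9) = 55 + 34 = 89
fib(12) = fib(11) + fib(10) = 89 + 55 = 144
fib(13) = fib(12) + fib(11) = 144 + 89 = 233
fib(14) = fib(13) + fib(12) = 233 + 144 = 377
fib(15) = fib(14) + fib(13) = 377 + 233 = 610
fib(16) = fib(15) + fib(14) = 610 + 377 = 987
fib(17) = fib(16) + fib(15) = 987 + 610 = 1597
fib(18) = fib(17) + fib(16) = 1597 + 987 = 2584
fib(19) = fib(18) + fib(17) = 2584 + 1597 = 4181

4181


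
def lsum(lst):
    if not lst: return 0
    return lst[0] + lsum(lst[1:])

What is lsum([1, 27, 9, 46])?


lsum([1, 27, 9, 46]) = 1 + lsum([27, 9, 46])
lsum([27, 9, 46]) = 27 + lsum([9, 46])
lsum([9, 46]) = 9 + lsum([46])
lsum([46]) = 46 + lsum([])
lsum([]) = 0  (base case)
Total: 1 + 27 + 9 + 46 + 0 = 83

83


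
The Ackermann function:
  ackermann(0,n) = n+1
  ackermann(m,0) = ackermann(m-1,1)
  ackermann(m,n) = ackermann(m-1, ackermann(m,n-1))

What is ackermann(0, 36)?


ackermann(0, 36) = 37
Result: ackermann(0, 36) = 37

37


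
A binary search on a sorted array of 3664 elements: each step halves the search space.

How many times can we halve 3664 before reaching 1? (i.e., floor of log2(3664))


3664 / 2 = 1832
1832 / 2 = 916
916 / 2 = 458
458 / 2 = 229
229 / 2 = 114
114 / 2 = 57
57 / 2 = 28
28 / 2 = 14
14 / 2 = 7
7 / 2 = 3
3 / 2 = 1
Reached 1 after 11 halvings

11


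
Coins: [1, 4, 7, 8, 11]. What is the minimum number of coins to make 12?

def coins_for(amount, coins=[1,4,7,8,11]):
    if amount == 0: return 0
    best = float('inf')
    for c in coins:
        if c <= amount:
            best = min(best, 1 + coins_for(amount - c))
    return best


Building up with DP:
coins_for(0) = 0
coins_for(1) = min(1+coins_for(0)=1+0=1) = 1
coins_for(2) = min(1+coins_for(1)=1+1=2) = 2
coins_for(3) = min(1+coins_for(2)=1+2=3) = 3
coins_for(4) = min(1+coins_for(3)=1+3=4, 1+coins_for(0)=1+0=1) = 1
coins_for(5) = min(1+coins_for(4)=1+1=2, 1+coins_for(1)=1+1=2) = 2
coins_for(6) = min(1+coins_for(5)=1+2=3, 1+coins_for(2)=1+2=3) = 3
coins_for(7) = min(1+coins_for(6)=1+3=4, 1+coins_for(3)=1+3=4, 1+coins_for(0)=1+0=1) = 1
coins_for(8) = min(1+coins_for(7)=1+1=2, 1+coins_for(4)=1+1=2, 1+coins_for(1)=1+1=2, 1+coins_for(0)=1+0=1) = 1
coins_for(9) = min(1+coins_for(8)=1+1=2, 1+coins_for(5)=1+2=3, 1+coins_for(2)=1+2=3, 1+coins_for(1)=1+1=2) = 2
coins_for(10) = min(1+coins_for(9)=1+2=3, 1+coins_for(6)=1+3=4, 1+coins_for(3)=1+3=4, 1+coins_for(2)=1+2=3) = 3
coins_for(11) = min(1+coins_for(10)=1+3=4, 1+coins_for(7)=1+1=2, 1+coins_for(4)=1+1=2, 1+coins_for(3)=1+3=4, 1+coins_for(0)=1+0=1) = 1
coins_for(12) = min(1+coins_for(11)=1+1=2, 1+coins_for(8)=1+1=2, 1+coins_for(5)=1+2=3, 1+coins_for(4)=1+1=2, 1+coins_for(1)=1+1=2) = 2

2


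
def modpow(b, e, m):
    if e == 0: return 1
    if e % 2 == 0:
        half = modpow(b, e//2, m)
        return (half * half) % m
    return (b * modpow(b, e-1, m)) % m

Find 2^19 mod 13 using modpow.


modpow(2, 19, 13): e is odd, compute modpow(2, 18, 13)
  modpow(2, 18, 13): e is even, compute modpow(2, 9, 13)
    modpow(2, 9, 13): e is odd, compute modpow(2, 8, 13)
      modpow(2, 8, 13): e is even, compute modpow(2, 4, 13)
        modpow(2, 4, 13): e is even, compute modpow(2, 2, 13)
          modpow(2, 2, 13): e is even, compute modpow(2, 1, 13)
          modpow(2, 1, 13): e is odd, compute modpow(2, 0, 13)
          modpow(2, 0, 13) = 1
          (2 * 1) % 13 = 2
          half=2, (2*2) % 13 = 4
        half=4, (4*4) % 13 = 3
      half=3, (3*3) % 13 = 9
    (2 * 9) % 13 = 5
  half=5, (5*5) % 13 = 12
(2 * 12) % 13 = 11

11


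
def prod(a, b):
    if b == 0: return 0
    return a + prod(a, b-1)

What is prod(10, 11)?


prod(10, 11) = 10 + prod(10, 10)
prod(10, 10) = 10 + prod(10, 9)
prod(10, 9) = 10 + prod(10, 8)
prod(10, 8) = 10 + prod(10, 7)
prod(10, 7) = 10 + prod(10, 6)
prod(10, 6) = 10 + prod(10, 5)
prod(10, 5) = 10 + prod(10, 4)
prod(10, 4) = 10 + prod(10, 3)
prod(10, 3) = 10 + prod(10, 2)
prod(10, 2) = 10 + prod(10, 1)
prod(10, 1) = 10 + prod(10, 0)
prod(10, 0) = 0  (base case)
Total: 10 + 10 + 10 + 10 + 10 + 10 + 10 + 10 + 10 + 10 + 10 + 0 = 110

110


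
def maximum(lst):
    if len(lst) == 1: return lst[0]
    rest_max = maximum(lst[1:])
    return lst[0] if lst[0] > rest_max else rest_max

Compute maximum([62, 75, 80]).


maximum([62, 75, 80]): compare 62 with maximum([75, 80])
maximum([75, 80]): compare 75 with maximum([80])
maximum([80]) = 80  (base case)
Compare 75 with 80 -> 80
Compare 62 with 80 -> 80

80


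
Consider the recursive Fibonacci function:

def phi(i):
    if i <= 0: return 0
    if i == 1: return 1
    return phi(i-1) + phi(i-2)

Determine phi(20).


Computing phi(20) bottom-up:
phi(0) = 0
phi(1) = 1
phi(2) = phi(1) + phi(0) = 1 + 0 = 1
phi(3) = phi(2) + phi(1) = 1 + 1 = 2
phi(4) = phi(3) + phi(2) = 2 + 1 = 3
phi(5) = phi(4) + phi(3) = 3 + 2 = 5
phi(6) = phi(5) + phi(4) = 5 + 3 = 8
phi(7) = phi(6) + phi(5) = 8 + 5 = 13
phi(8) = phi(7) + phi(6) = 13 + 8 = 21
phi(9) = phi(8) + phi(7) = 21 + 13 = 34
phi(10) = phi(9) + phi(8) = 34 + 21 = 55
phi(11) = phi(10) + phi(9) = 55 + 34 = 89
phi(12) = phi(11) + phi(10) = 89 + 55 = 144
phi(13) = phi(12) + phi(11) = 144 + 89 = 233
phi(14) = phi(13) + phi(12) = 233 + 144 = 377
phi(15) = phi(14) + phi(13) = 377 + 233 = 610
phi(16) = phi(15) + phi(14) = 610 + 377 = 987
phi(17) = phi(16) + phi(15) = 987 + 610 = 1597
phi(18) = phi(17) + phi(16) = 1597 + 987 = 2584
phi(19) = phi(18) + phi(17) = 2584 + 1597 = 4181
phi(20) = phi(19) + phi(18) = 4181 + 2584 = 6765

6765


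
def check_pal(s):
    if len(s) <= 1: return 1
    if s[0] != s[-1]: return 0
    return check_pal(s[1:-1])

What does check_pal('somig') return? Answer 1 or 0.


check_pal('somig'): s[0]='s' != s[-1]='g' -> return 0
Result: 0 (not a palindrome)

0


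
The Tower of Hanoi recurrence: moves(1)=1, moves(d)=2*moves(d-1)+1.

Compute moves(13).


moves(13) = 2 * moves(12) + 1
moves(12) = 2 * moves(11) + 1
moves(11) = 2 * moves(10) + 1
moves(10) = 2 * moves(9) + 1
moves(9) = 2 * moves(8) + 1
moves(8) = 2 * moves(7) + 1
moves(7) = 2 * moves(6) + 1
moves(6) = 2 * moves(5) + 1
moves(5) = 2 * moves(4) + 1
moves(4) = 2 * moves(3) + 1
moves(3) = 2 * moves(2) + 1
moves(2) = 2 * moves(1) + 1
moves(1) = 1  (base case)
moves(2) = 2 * 1 + 1 = 3
moves(3) = 2 * 3 + 1 = 7
moves(4) = 2 * 7 + 1 = 15
moves(5) = 2 * 15 + 1 = 31
moves(6) = 2 * 31 + 1 = 63
moves(7) = 2 * 63 + 1 = 127
moves(8) = 2 * 127 + 1 = 255
moves(9) = 2 * 255 + 1 = 511
moves(10) = 2 * 511 + 1 = 1023
moves(11) = 2 * 1023 + 1 = 2047
moves(12) = 2 * 2047 + 1 = 4095
moves(13) = 2 * 4095 + 1 = 8191

8191


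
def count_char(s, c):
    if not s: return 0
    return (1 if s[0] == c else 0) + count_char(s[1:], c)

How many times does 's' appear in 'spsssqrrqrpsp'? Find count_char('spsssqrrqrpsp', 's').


s[0]='s' == 's' -> 1
s[0]='p' != 's' -> 0
s[0]='s' == 's' -> 1
s[0]='s' == 's' -> 1
s[0]='s' == 's' -> 1
s[0]='q' != 's' -> 0
s[0]='r' != 's' -> 0
s[0]='r' != 's' -> 0
s[0]='q' != 's' -> 0
s[0]='r' != 's' -> 0
s[0]='p' != 's' -> 0
s[0]='s' == 's' -> 1
s[0]='p' != 's' -> 0
Sum: 1 + 0 + 1 + 1 + 1 + 0 + 0 + 0 + 0 + 0 + 0 + 1 + 0 = 5

5


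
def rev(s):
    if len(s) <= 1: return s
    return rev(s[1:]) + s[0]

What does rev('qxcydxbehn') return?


rev('qxcydxbehn') = rev('xcydxbehn') + 'q'
rev('xcydxbehn') = rev('cydxbehn') + 'x'
rev('cydxbehn') = rev('ydxbehn') + 'c'
rev('ydxbehn') = rev('dxbehn') + 'y'
rev('dxbehn') = rev('xbehn') + 'd'
rev('xbehn') = rev('behn') + 'x'
rev('behn') = rev('ehn') + 'b'
rev('ehn') = rev('hn') + 'e'
rev('hn') = rev('n') + 'h'
rev('n') = 'n'  (base case)
Concatenating: 'n' + 'h' + 'e' + 'b' + 'x' + 'd' + 'y' + 'c' + 'x' + 'q' = 'nhebxdycxq'

nhebxdycxq


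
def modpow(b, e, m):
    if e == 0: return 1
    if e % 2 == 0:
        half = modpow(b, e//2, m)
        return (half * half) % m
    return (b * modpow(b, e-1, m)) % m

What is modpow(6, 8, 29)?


modpow(6, 8, 29): e is even, compute modpow(6, 4, 29)
  modpow(6, 4, 29): e is even, compute modpow(6, 2, 29)
    modpow(6, 2, 29): e is even, compute modpow(6, 1, 29)
      modpow(6, 1, 29): e is odd, compute modpow(6, 0, 29)
        modpow(6, 0, 29) = 1
      (6 * 1) % 29 = 6
    half=6, (6*6) % 29 = 7
  half=7, (7*7) % 29 = 20
half=20, (20*20) % 29 = 23

23


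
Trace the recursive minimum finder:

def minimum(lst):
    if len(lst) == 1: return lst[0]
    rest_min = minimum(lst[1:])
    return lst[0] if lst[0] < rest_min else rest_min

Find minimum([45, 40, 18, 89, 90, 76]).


minimum([45, 40, 18, 89, 90, 76]): compare 45 with minimum([40, 18, 89, 90, 76])
minimum([40, 18, 89, 90, 76]): compare 40 with minimum([18, 89, 90, 76])
minimum([18, 89, 90, 76]): compare 18 with minimum([89, 90, 76])
minimum([89, 90, 76]): compare 89 with minimum([90, 76])
minimum([90, 76]): compare 90 with minimum([76])
minimum([76]) = 76  (base case)
Compare 90 with 76 -> 76
Compare 89 with 76 -> 76
Compare 18 with 76 -> 18
Compare 40 with 18 -> 18
Compare 45 with 18 -> 18

18


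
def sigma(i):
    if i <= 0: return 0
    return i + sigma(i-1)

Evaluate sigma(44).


sigma(44)
= 44 + 43 + 42 + 41 + 40 + 39 + 38 + 37 + 36 + 35 + 34 + 33 + 32 + 31 + 30 + 29 + 28 + 27 + 26 + 25 + 24 + 23 + 22 + 21 + 20 + 19 + 18 + 17 + 16 + 15 + 14 + 13 + 12 + 11 + 10 + 9 + 8 + 7 + 6 + 5 + 4 + 3 + 2 + 1 + sigma(0)
= 44 + 43 + 42 + 41 + 40 + 39 + 38 + 37 + 36 + 35 + 34 + 33 + 32 + 31 + 30 + 29 + 28 + 27 + 26 + 25 + 24 + 23 + 22 + 21 + 20 + 19 + 18 + 17 + 16 + 15 + 14 + 13 + 12 + 11 + 10 + 9 + 8 + 7 + 6 + 5 + 4 + 3 + 2 + 1 + 0
= 990

990


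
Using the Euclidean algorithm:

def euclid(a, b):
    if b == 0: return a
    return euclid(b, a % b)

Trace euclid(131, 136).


euclid(131, 136) = euclid(136, 131)
euclid(136, 131) = euclid(131, 5)
euclid(131, 5) = euclid(5, 1)
euclid(5, 1) = euclid(1, 0)
euclid(1, 0) = 1  (base case)

1


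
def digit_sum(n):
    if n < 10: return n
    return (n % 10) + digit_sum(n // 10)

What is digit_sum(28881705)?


digit_sum(28881705) = 5 + digit_sum(2888170)
digit_sum(2888170) = 0 + digit_sum(288817)
digit_sum(288817) = 7 + digit_sum(28881)
digit_sum(28881) = 1 + digit_sum(2888)
digit_sum(2888) = 8 + digit_sum(288)
digit_sum(288) = 8 + digit_sum(28)
digit_sum(28) = 8 + digit_sum(2)
digit_sum(2) = 2  (base case)
Total: 5 + 0 + 7 + 1 + 8 + 8 + 8 + 2 = 39

39


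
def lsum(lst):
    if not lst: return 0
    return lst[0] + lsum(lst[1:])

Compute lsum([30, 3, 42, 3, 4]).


lsum([30, 3, 42, 3, 4]) = 30 + lsum([3, 42, 3, 4])
lsum([3, 42, 3, 4]) = 3 + lsum([42, 3, 4])
lsum([42, 3, 4]) = 42 + lsum([3, 4])
lsum([3, 4]) = 3 + lsum([4])
lsum([4]) = 4 + lsum([])
lsum([]) = 0  (base case)
Total: 30 + 3 + 42 + 3 + 4 + 0 = 82

82


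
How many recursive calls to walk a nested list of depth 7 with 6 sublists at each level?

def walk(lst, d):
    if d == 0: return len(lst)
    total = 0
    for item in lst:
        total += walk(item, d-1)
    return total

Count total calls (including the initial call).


At depth 0 (root): 1 call
At depth 1: each of 1 parents calls walk on 6 children = 6 calls
At depth 2: each of 6 parents calls walk on 6 children = 36 calls
At depth 3: each of 36 parents calls walk on 6 children = 216 calls
At depth 4: each of 216 parents calls walk on 6 children = 1296 calls
At depth 5: each of 1296 parents calls walk on 6 children = 7776 calls
At depth 6: each of 7776 parents calls walk on 6 children = 46656 calls
At depth 7: each of 46656 parents calls walk on 6 children = 279936 calls
Total: 1 + 6 + 36 + 216 + 1296 + 7776 + 46656 + 279936 = 335923

335923


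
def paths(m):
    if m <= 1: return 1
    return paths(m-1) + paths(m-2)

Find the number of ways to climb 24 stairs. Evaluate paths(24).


Building up from base cases:
paths(0) = 1
paths(1) = 1
paths(2) = paths(1) + paths(0) = 1 + 1 = 2
paths(3) = paths(2) + paths(1) = 2 + 1 = 3
paths(4) = paths(3) + paths(2) = 3 + 2 = 5
paths(5) = paths(4) + paths(3) = 5 + 3 = 8
paths(6) = paths(5) + paths(4) = 8 + 5 = 13
paths(7) = paths(6) + paths(5) = 13 + 8 = 21
paths(8) = paths(7) + paths(6) = 21 + 13 = 34
paths(9) = paths(8) + paths(7) = 34 + 21 = 55
paths(10) = paths(9) + paths(8) = 55 + 34 = 89
paths(11) = paths(10) + paths(9) = 89 + 55 = 144
paths(12) = paths(11) + paths(10) = 144 + 89 = 233
paths(13) = paths(12) + paths(11) = 233 + 144 = 377
paths(14) = paths(13) + paths(12) = 377 + 233 = 610
paths(15) = paths(14) + paths(13) = 610 + 377 = 987
paths(16) = paths(15) + paths(14) = 987 + 610 = 1597
paths(17) = paths(16) + paths(15) = 1597 + 987 = 2584
paths(18) = paths(17) + paths(16) = 2584 + 1597 = 4181
paths(19) = paths(18) + paths(17) = 4181 + 2584 = 6765
paths(20) = paths(19) + paths(18) = 6765 + 4181 = 10946
paths(21) = paths(20) + paths(19) = 10946 + 6765 = 17711
paths(22) = paths(21) + paths(20) = 17711 + 10946 = 28657
paths(23) = paths(22) + paths(21) = 28657 + 17711 = 46368
paths(24) = paths(23) + paths(22) = 46368 + 28657 = 75025

75025


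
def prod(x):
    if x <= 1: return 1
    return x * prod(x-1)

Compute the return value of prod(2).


prod(2)
= 2 * prod(1)
= 2 * 1
= 2

2


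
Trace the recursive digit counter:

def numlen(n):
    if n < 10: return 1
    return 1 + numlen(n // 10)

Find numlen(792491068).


numlen(792491068) = 1 + numlen(79249106)
numlen(79249106) = 1 + numlen(7924910)
numlen(7924910) = 1 + numlen(792491)
numlen(792491) = 1 + numlen(79249)
numlen(79249) = 1 + numlen(7924)
numlen(7924) = 1 + numlen(792)
numlen(792) = 1 + numlen(79)
numlen(79) = 1 + numlen(7)
numlen(7) = 1  (base case: 7 < 10)
Unwinding: 1 + 1 + 1 + 1 + 1 + 1 + 1 + 1 + 1 = 9

9


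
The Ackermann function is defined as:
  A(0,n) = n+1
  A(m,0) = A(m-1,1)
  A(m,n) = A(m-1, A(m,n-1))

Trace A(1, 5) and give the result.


A(1, 5) = A(0, A(1, 4))
  A(1, 4) = A(0, A(1, 3))
    A(1, 3) = A(0, A(1, 2))
      A(1, 2) = A(0, A(1, 1))
        A(1, 1) = A(0, A(1, 0))
          A(1, 0) = A(0, 1)
          A(0, 1) = 2
          = A(0, 2)
          A(0, 2) = 3
        = A(0, 3)
        A(0, 3) = 4
      = A(0, 4)
      A(0, 4) = 5
    = A(0, 5)
    A(0, 5) = 6
  = A(0, 6)
  A(0, 6) = 7
Result: A(1, 5) = 7

7


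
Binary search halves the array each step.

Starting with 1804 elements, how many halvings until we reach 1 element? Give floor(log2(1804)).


1804 / 2 = 902
902 / 2 = 451
451 / 2 = 225
225 / 2 = 112
112 / 2 = 56
56 / 2 = 28
28 / 2 = 14
14 / 2 = 7
7 / 2 = 3
3 / 2 = 1
Reached 1 after 10 halvings

10


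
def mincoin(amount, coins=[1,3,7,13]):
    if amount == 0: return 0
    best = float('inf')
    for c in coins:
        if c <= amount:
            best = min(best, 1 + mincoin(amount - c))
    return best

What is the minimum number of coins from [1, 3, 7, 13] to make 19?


Building up with DP:
mincoin(0) = 0
mincoin(1) = min(1+mincoin(0)=1+0=1) = 1
mincoin(2) = min(1+mincoin(1)=1+1=2) = 2
mincoin(3) = min(1+mincoin(2)=1+2=3, 1+mincoin(0)=1+0=1) = 1
mincoin(4) = min(1+mincoin(3)=1+1=2, 1+mincoin(1)=1+1=2) = 2
mincoin(5) = min(1+mincoin(4)=1+2=3, 1+mincoin(2)=1+2=3) = 3
mincoin(6) = min(1+mincoin(5)=1+3=4, 1+mincoin(3)=1+1=2) = 2
mincoin(7) = min(1+mincoin(6)=1+2=3, 1+mincoin(4)=1+2=3, 1+mincoin(0)=1+0=1) = 1
mincoin(8) = min(1+mincoin(7)=1+1=2, 1+mincoin(5)=1+3=4, 1+mincoin(1)=1+1=2) = 2
mincoin(9) = min(1+mincoin(8)=1+2=3, 1+mincoin(6)=1+2=3, 1+mincoin(2)=1+2=3) = 3
mincoin(10) = min(1+mincoin(9)=1+3=4, 1+mincoin(7)=1+1=2, 1+mincoin(3)=1+1=2) = 2
mincoin(11) = min(1+mincoin(10)=1+2=3, 1+mincoin(8)=1+2=3, 1+mincoin(4)=1+2=3) = 3
mincoin(12) = min(1+mincoin(11)=1+3=4, 1+mincoin(9)=1+3=4, 1+mincoin(5)=1+3=4) = 4
mincoin(13) = min(1+mincoin(12)=1+4=5, 1+mincoin(10)=1+2=3, 1+mincoin(6)=1+2=3, 1+mincoin(0)=1+0=1) = 1
mincoin(14) = min(1+mincoin(13)=1+1=2, 1+mincoin(11)=1+3=4, 1+mincoin(7)=1+1=2, 1+mincoin(1)=1+1=2) = 2
mincoin(15) = min(1+mincoin(14)=1+2=3, 1+mincoin(12)=1+4=5, 1+mincoin(8)=1+2=3, 1+mincoin(2)=1+2=3) = 3
mincoin(16) = min(1+mincoin(15)=1+3=4, 1+mincoin(13)=1+1=2, 1+mincoin(9)=1+3=4, 1+mincoin(3)=1+1=2) = 2
mincoin(17) = min(1+mincoin(16)=1+2=3, 1+mincoin(14)=1+2=3, 1+mincoin(10)=1+2=3, 1+mincoin(4)=1+2=3) = 3
mincoin(18) = min(1+mincoin(17)=1+3=4, 1+mincoin(15)=1+3=4, 1+mincoin(11)=1+3=4, 1+mincoin(5)=1+3=4) = 4
mincoin(19) = min(1+mincoin(18)=1+4=5, 1+mincoin(16)=1+2=3, 1+mincoin(12)=1+4=5, 1+mincoin(6)=1+2=3) = 3

3


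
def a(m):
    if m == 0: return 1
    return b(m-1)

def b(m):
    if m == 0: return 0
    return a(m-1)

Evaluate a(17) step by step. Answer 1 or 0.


a(17) = b(16)
b(16) = a(15)
a(15) = b(14)
b(14) = a(13)
a(13) = b(12)
b(12) = a(11)
a(11) = b(10)
b(10) = a(9)
a(9) = b(8)
b(8) = a(7)
a(7) = b(6)
b(6) = a(5)
a(5) = b(4)
b(4) = a(3)
a(3) = b(2)
b(2) = a(1)
a(1) = b(0)
b(0) = 0  (base case)
Result: 0

0


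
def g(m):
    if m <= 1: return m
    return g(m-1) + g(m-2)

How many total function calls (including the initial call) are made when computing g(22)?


Let C(n) = total calls for g(n)
C(0) = 1, C(1) = 1
C(2) = 1 + C(1) + C(0) = 1 + 1 + 1 = 3
C(3) = 1 + C(2) + C(1) = 1 + 3 + 1 = 5
C(4) = 1 + C(3) + C(2) = 1 + 5 + 3 = 9
C(5) = 1 + C(4) + C(3) = 1 + 9 + 5 = 15
C(6) = 1 + C(5) + C(4) = 1 + 15 + 9 = 25
C(7) = 1 + C(6) + C(5) = 1 + 25 + 15 = 41
C(8) = 1 + C(7) + C(6) = 1 + 41 + 25 = 67
C(9) = 1 + C(8) + C(7) = 1 + 67 + 41 = 109
C(10) = 1 + C(9) + C(8) = 1 + 109 + 67 = 177
C(11) = 1 + C(10) + C(9) = 1 + 177 + 109 = 287
C(12) = 1 + C(11) + C(10) = 1 + 287 + 177 = 465
C(13) = 1 + C(12) + C(11) = 1 + 465 + 287 = 753
C(14) = 1 + C(13) + C(12) = 1 + 753 + 465 = 1219
C(15) = 1 + C(14) + C(13) = 1 + 1219 + 753 = 1973
C(16) = 1 + C(15) + C(14) = 1 + 1973 + 1219 = 3193
C(17) = 1 + C(16) + C(15) = 1 + 3193 + 1973 = 5167
C(18) = 1 + C(17) + C(16) = 1 + 5167 + 3193 = 8361
C(19) = 1 + C(18) + C(17) = 1 + 8361 + 5167 = 13529
C(20) = 1 + C(19) + C(18) = 1 + 13529 + 8361 = 21891
C(21) = 1 + C(20) + C(19) = 1 + 21891 + 13529 = 35421
C(22) = 1 + C(21) + C(20) = 1 + 35421 + 21891 = 57313

57313


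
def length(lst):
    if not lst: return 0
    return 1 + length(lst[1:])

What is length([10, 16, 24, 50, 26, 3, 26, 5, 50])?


length([10, 16, 24, 50, 26, 3, 26, 5, 50]) = 1 + length([16, 24, 50, 26, 3, 26, 5, 50])
length([16, 24, 50, 26, 3, 26, 5, 50]) = 1 + length([24, 50, 26, 3, 26, 5, 50])
length([24, 50, 26, 3, 26, 5, 50]) = 1 + length([50, 26, 3, 26, 5, 50])
length([50, 26, 3, 26, 5, 50]) = 1 + length([26, 3, 26, 5, 50])
length([26, 3, 26, 5, 50]) = 1 + length([3, 26, 5, 50])
length([3, 26, 5, 50]) = 1 + length([26, 5, 50])
length([26, 5, 50]) = 1 + length([5, 50])
length([5, 50]) = 1 + length([50])
length([50]) = 1 + length([])
length([]) = 0  (base case)
Unwinding: 1 + 1 + 1 + 1 + 1 + 1 + 1 + 1 + 1 + 0 = 9

9


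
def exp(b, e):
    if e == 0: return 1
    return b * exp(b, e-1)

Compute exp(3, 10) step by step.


exp(3, 10)
= 3 * exp(3, 9)
= 3 * 3 * exp(3, 8)
= 3 * 3 * 3 * exp(3, 7)
= 3 * 3 * 3 * 3 * exp(3, 6)
= 3 * 3 * 3 * 3 * 3 * exp(3, 5)
= 3 * 3 * 3 * 3 * 3 * 3 * exp(3, 4)
= 3 * 3 * 3 * 3 * 3 * 3 * 3 * exp(3, 3)
= 3 * 3 * 3 * 3 * 3 * 3 * 3 * 3 * exp(3, 2)
= 3 * 3 * 3 * 3 * 3 * 3 * 3 * 3 * 3 * exp(3, 1)
= 3 * 3 * 3 * 3 * 3 * 3 * 3 * 3 * 3 * 3 * exp(3, 0)
= 3 * 3 * 3 * 3 * 3 * 3 * 3 * 3 * 3 * 3 * 1
= 59049

59049


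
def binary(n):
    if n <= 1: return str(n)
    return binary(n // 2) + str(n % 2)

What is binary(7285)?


binary(7285) = binary(3642) + '1'
binary(3642) = binary(1821) + '0'
binary(1821) = binary(910) + '1'
binary(910) = binary(455) + '0'
binary(455) = binary(227) + '1'
binary(227) = binary(113) + '1'
binary(113) = binary(56) + '1'
binary(56) = binary(28) + '0'
binary(28) = binary(14) + '0'
binary(14) = binary(7) + '0'
binary(7) = binary(3) + '1'
binary(3) = binary(1) + '1'
binary(1) = '1'  (base case)
Concatenating: '1' + '1' + '1' + '0' + '0' + '0' + '1' + '1' + '1' + '0' + '1' + '0' + '1' = '1110001110101'

1110001110101


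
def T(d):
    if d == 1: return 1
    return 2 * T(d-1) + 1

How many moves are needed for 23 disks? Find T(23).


T(23) = 2 * T(22) + 1
T(22) = 2 * T(21) + 1
T(21) = 2 * T(20) + 1
T(20) = 2 * T(19) + 1
T(19) = 2 * T(18) + 1
T(18) = 2 * T(17) + 1
T(17) = 2 * T(16) + 1
T(16) = 2 * T(15) + 1
T(15) = 2 * T(14) + 1
T(14) = 2 * T(13) + 1
T(13) = 2 * T(12) + 1
T(12) = 2 * T(11) + 1
T(11) = 2 * T(10) + 1
T(10) = 2 * T(9) + 1
T(9) = 2 * T(8) + 1
T(8) = 2 * T(7) + 1
T(7) = 2 * T(6) + 1
T(6) = 2 * T(5) + 1
T(5) = 2 * T(4) + 1
T(4) = 2 * T(3) + 1
T(3) = 2 * T(2) + 1
T(2) = 2 * T(1) + 1
T(1) = 1  (base case)
T(2) = 2 * 1 + 1 = 3
T(3) = 2 * 3 + 1 = 7
T(4) = 2 * 7 + 1 = 15
T(5) = 2 * 15 + 1 = 31
T(6) = 2 * 31 + 1 = 63
T(7) = 2 * 63 + 1 = 127
T(8) = 2 * 127 + 1 = 255
T(9) = 2 * 255 + 1 = 511
T(10) = 2 * 511 + 1 = 1023
T(11) = 2 * 1023 + 1 = 2047
T(12) = 2 * 2047 + 1 = 4095
T(13) = 2 * 4095 + 1 = 8191
T(14) = 2 * 8191 + 1 = 16383
T(15) = 2 * 16383 + 1 = 32767
T(16) = 2 * 32767 + 1 = 65535
T(17) = 2 * 65535 + 1 = 131071
T(18) = 2 * 131071 + 1 = 262143
T(19) = 2 * 262143 + 1 = 524287
T(20) = 2 * 524287 + 1 = 1048575
T(21) = 2 * 1048575 + 1 = 2097151
T(22) = 2 * 2097151 + 1 = 4194303
T(23) = 2 * 4194303 + 1 = 8388607

8388607


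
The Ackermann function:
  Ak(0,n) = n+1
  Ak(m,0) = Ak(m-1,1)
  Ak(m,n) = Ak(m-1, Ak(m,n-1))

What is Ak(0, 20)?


Ak(0, 20) = 21
Result: Ak(0, 20) = 21

21


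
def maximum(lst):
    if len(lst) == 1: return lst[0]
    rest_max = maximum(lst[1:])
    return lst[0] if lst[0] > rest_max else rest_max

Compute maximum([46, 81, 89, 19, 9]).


maximum([46, 81, 89, 19, 9]): compare 46 with maximum([81, 89, 19, 9])
maximum([81, 89, 19, 9]): compare 81 with maximum([89, 19, 9])
maximum([89, 19, 9]): compare 89 with maximum([19, 9])
maximum([19, 9]): compare 19 with maximum([9])
maximum([9]) = 9  (base case)
Compare 19 with 9 -> 19
Compare 89 with 19 -> 89
Compare 81 with 89 -> 89
Compare 46 with 89 -> 89

89


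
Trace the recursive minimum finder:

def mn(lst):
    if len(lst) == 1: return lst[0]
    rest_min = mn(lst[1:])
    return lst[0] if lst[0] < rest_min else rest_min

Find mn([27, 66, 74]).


mn([27, 66, 74]): compare 27 with mn([66, 74])
mn([66, 74]): compare 66 with mn([74])
mn([74]) = 74  (base case)
Compare 66 with 74 -> 66
Compare 27 with 66 -> 27

27


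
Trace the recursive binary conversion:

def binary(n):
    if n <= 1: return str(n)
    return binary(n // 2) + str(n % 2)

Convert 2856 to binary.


binary(2856) = binary(1428) + '0'
binary(1428) = binary(714) + '0'
binary(714) = binary(357) + '0'
binary(357) = binary(178) + '1'
binary(178) = binary(89) + '0'
binary(89) = binary(44) + '1'
binary(44) = binary(22) + '0'
binary(22) = binary(11) + '0'
binary(11) = binary(5) + '1'
binary(5) = binary(2) + '1'
binary(2) = binary(1) + '0'
binary(1) = '1'  (base case)
Concatenating: '1' + '0' + '1' + '1' + '0' + '0' + '1' + '0' + '1' + '0' + '0' + '0' = '101100101000'

101100101000


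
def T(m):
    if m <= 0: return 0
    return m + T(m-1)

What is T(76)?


T(76)
= 76 + 75 + 74 + 73 + 72 + 71 + 70 + 69 + 68 + 67 + 66 + 65 + 64 + 63 + 62 + 61 + 60 + 59 + 58 + 57 + 56 + 55 + 54 + 53 + 52 + 51 + 50 + 49 + 48 + 47 + 46 + 45 + 44 + 43 + 42 + 41 + 40 + 39 + 38 + 37 + 36 + 35 + 34 + 33 + 32 + 31 + 30 + 29 + 28 + 27 + 26 + 25 + 24 + 23 + 22 + 21 + 20 + 19 + 18 + 17 + 16 + 15 + 14 + 13 + 12 + 11 + 10 + 9 + 8 + 7 + 6 + 5 + 4 + 3 + 2 + 1 + T(0)
= 76 + 75 + 74 + 73 + 72 + 71 + 70 + 69 + 68 + 67 + 66 + 65 + 64 + 63 + 62 + 61 + 60 + 59 + 58 + 57 + 56 + 55 + 54 + 53 + 52 + 51 + 50 + 49 + 48 + 47 + 46 + 45 + 44 + 43 + 42 + 41 + 40 + 39 + 38 + 37 + 36 + 35 + 34 + 33 + 32 + 31 + 30 + 29 + 28 + 27 + 26 + 25 + 24 + 23 + 22 + 21 + 20 + 19 + 18 + 17 + 16 + 15 + 14 + 13 + 12 + 11 + 10 + 9 + 8 + 7 + 6 + 5 + 4 + 3 + 2 + 1 + 0
= 2926

2926


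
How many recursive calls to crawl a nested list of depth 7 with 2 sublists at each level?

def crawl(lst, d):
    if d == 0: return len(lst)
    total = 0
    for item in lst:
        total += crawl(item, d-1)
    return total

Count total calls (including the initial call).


At depth 0 (root): 1 call
At depth 1: each of 1 parents calls crawl on 2 children = 2 calls
At depth 2: each of 2 parents calls crawl on 2 children = 4 calls
At depth 3: each of 4 parents calls crawl on 2 children = 8 calls
At depth 4: each of 8 parents calls crawl on 2 children = 16 calls
At depth 5: each of 16 parents calls crawl on 2 children = 32 calls
At depth 6: each of 32 parents calls crawl on 2 children = 64 calls
At depth 7: each of 64 parents calls crawl on 2 children = 128 calls
Total: 1 + 2 + 4 + 8 + 16 + 32 + 64 + 128 = 255

255
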